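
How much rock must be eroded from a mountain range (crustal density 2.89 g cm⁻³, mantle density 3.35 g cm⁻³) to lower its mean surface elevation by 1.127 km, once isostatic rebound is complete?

Net drop Δ = e − u = e − e ρ_c/ρ_m = e (ρ_m − ρ_c)/ρ_m.
e = Δ ρ_m/(ρ_m − ρ_c) = 1.127 km × 3.35/0.46 = 8.21 km.

8.21 km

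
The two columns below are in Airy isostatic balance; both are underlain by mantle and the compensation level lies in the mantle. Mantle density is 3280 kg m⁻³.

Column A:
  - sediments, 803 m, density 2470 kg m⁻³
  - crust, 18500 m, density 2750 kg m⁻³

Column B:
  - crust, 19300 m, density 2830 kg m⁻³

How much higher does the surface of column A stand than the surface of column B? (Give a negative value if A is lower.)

For any compensation level in the mantle, the mantle terms cancel and isostasy reduces to e = (Σt_A − Σt_B) − (Σ(ρt)_A − Σ(ρt)_B) / ρ_m.
Σt_A = 19303 m; Σt_B = 19300 m; Σ(ρt)_A = 52858410; Σ(ρt)_B = 54619000 (in m·kg m⁻³).
e = (19303 − 19300) − (52858410 − 54619000) / 3280 = 540 m.

540 m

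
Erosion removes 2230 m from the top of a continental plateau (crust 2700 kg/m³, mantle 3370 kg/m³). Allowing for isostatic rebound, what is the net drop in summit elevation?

443 m

Rebound u = e ρ_c/ρ_m = 2230 m × 2700/3370 = 1787 m.
Net surface drop = e − u = 2230 m − 1787 m = e (ρ_m − ρ_c)/ρ_m = 443 m.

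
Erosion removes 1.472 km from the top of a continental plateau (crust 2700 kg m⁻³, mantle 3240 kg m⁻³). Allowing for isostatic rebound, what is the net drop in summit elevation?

Rebound u = e ρ_c/ρ_m = 1.472 km × 2700/3240 = 1.227 km.
Net surface drop = e − u = 1.472 km − 1.227 km = e (ρ_m − ρ_c)/ρ_m = 0.245 km.

0.245 km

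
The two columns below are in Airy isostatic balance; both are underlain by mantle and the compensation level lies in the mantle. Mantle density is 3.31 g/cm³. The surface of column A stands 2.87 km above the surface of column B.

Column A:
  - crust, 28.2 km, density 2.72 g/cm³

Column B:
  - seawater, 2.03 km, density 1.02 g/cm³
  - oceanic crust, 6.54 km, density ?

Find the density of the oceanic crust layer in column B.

Take the compensation level at the base of the deeper column (depth z_c below the surface of column A) and equate Σ ρ_i t_i down to z_c; mantle fills any gap and the z_c terms cancel.
Column A: 28.2×2.72 + (z_c − 28.2)×3.31
Column B: 2.87×0 + 2.03×1.02 + 6.54×ρ + (z_c − 2.87 − 8.57)×3.31
The z_c×3.31 term appears on both sides and cancels. Collect the known terms of each column as K = Σ(ρt)_known − 3.31 × (depth of known layers): K_A = 76.704 − 3.31×28.2 = −16.638; K_B = 2.0706 − 3.31×(2.87 + 8.57) = −35.7958.
Balance: K_A = K_B + 6.54×ρ, so ρ = (K_A − K_B)/6.54 = 19.1578/6.54 = 2.93 g/cm³.

2.93 g/cm³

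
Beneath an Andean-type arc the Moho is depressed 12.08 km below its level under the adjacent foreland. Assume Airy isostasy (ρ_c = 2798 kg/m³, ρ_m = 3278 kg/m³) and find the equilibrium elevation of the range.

In Airy isostatic equilibrium: ρ_c h = (ρ_m − ρ_c) r.
h = r (ρ_m − ρ_c) / ρ_c = 12.08 km × (3278 − 2798) / 2798 = 2.07 km.

2.07 km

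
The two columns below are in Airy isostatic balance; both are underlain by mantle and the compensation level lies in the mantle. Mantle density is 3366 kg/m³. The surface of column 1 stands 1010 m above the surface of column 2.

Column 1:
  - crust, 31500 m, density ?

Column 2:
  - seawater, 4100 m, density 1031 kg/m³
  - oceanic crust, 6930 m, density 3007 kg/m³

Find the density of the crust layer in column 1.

Take the compensation level at the base of the deeper column (depth z_c below the surface of column 1) and equate Σ ρ_i t_i down to z_c; mantle fills any gap and the z_c terms cancel.
Column 1: 31500×ρ + (z_c − 31500)×3366
Column 2: 1010×0 + 4100×1031 + 6930×3007 + (z_c − 1010 − 11030)×3366
The z_c×3366 term appears on both sides and cancels. Collect the known terms of each column as K = Σ(ρt)_known − 3366 × (depth of known layers): K_1 = 0 − 3366×31500 = −106029000; K_2 = 25065610 − 3366×(1010 + 11030) = −15461030.
Balance: K_1 + 31500×ρ = K_2, so ρ = (K_2 − K_1)/31500 = 90568000/31500 = 2880 kg/m³.

2880 kg/m³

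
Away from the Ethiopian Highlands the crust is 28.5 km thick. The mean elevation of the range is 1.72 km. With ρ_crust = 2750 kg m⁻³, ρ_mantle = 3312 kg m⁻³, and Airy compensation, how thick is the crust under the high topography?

Root depth r = h ρ_c / (ρ_m − ρ_c) = 1.72 km × 2750 / 562 = 8.416 km.
Total thickness = T + h + r = 28.5 km + 1.72 km + 8.416 km = 38.6 km.

38.6 km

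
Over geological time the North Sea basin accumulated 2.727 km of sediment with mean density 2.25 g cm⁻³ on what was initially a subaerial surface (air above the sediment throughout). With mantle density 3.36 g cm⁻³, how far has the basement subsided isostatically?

Subaerial load: s = t ρ_sed / ρ_m = 2.727 km × 2.25/3.36 = 1.83 km.

1.83 km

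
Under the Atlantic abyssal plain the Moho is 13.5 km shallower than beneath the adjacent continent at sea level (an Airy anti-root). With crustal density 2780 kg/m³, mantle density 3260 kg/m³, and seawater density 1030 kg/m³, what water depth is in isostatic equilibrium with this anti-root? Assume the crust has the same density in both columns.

Replacing a thickness d of crust by seawater at the top must be balanced by replacing crust with mantle at the base: d (ρ_c − ρ_w) = a (ρ_m − ρ_c).
d = a (ρ_m − ρ_c)/(ρ_c − ρ_w) = 13.5 km × 480/1750 = 3.7 km.

3.7 km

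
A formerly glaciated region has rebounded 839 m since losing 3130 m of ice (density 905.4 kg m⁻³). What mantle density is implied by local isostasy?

ρ_m = ρ_ice t / u = 905.4 × 3130 m/839 m = 3380 kg m⁻³.

3380 kg m⁻³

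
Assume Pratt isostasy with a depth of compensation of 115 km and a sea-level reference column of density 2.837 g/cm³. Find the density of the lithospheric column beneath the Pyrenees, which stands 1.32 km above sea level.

2.8 g/cm³

Pratt balance: ρ_ref D = ρ (D + h).
ρ = ρ_ref D/(D + h) = 2.837 × 115 km/(115 km + 1.32 km) = 2.8 g/cm³.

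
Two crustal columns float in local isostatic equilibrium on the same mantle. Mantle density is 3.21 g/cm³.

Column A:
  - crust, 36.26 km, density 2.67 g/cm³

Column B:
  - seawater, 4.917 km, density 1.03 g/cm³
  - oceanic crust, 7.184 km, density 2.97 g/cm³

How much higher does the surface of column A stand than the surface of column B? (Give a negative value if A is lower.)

For any compensation level in the mantle, the mantle terms cancel and isostasy reduces to e = (Σt_A − Σt_B) − (Σ(ρt)_A − Σ(ρt)_B) / ρ_m.
Σt_A = 36.26 km; Σt_B = 12.101 km; Σ(ρt)_A = 96.8142; Σ(ρt)_B = 26.40099 (in km·g/cm³).
e = (36.26 − 12.101) − (96.8142 − 26.40099) / 3.21 = 2.22 km.

2.22 km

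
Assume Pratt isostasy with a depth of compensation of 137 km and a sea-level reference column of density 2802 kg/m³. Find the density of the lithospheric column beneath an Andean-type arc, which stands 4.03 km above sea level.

Pratt balance: ρ_ref D = ρ (D + h).
ρ = ρ_ref D/(D + h) = 2802 × 137 km/(137 km + 4.03 km) = 2720 kg/m³.

2720 kg/m³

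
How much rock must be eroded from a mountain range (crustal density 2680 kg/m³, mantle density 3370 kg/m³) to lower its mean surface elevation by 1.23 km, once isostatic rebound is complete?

6.01 km

Net drop Δ = e − u = e − e ρ_c/ρ_m = e (ρ_m − ρ_c)/ρ_m.
e = Δ ρ_m/(ρ_m − ρ_c) = 1.23 km × 3370/690 = 6.01 km.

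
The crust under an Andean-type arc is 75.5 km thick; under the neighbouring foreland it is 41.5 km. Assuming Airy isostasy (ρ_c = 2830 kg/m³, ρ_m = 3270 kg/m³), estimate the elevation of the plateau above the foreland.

4.57 km

Excess crust Δ = 75.5 km − 41.5 km = 34 km, split between elevation h and root r with h + r = Δ.
Airy balance ρ_c h = (ρ_m − ρ_c) r gives r = h ρ_c/(ρ_m − ρ_c), so h (1 + ρ_c/(ρ_m − ρ_c)) = Δ, i.e. h = Δ (ρ_m − ρ_c)/ρ_m.
h = 34 km × 440/3270 = 4.57 km.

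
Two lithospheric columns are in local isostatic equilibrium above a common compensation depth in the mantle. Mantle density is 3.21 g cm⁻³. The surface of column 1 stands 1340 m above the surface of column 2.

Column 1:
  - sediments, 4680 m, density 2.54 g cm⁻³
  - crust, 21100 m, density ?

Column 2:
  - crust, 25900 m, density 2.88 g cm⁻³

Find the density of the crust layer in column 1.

2.75 g cm⁻³

Take the compensation level at the base of the deeper column (depth z_c below the surface of column 1) and equate Σ ρ_i t_i down to z_c; mantle fills any gap and the z_c terms cancel.
Column 1: 4680×2.54 + 21100×ρ + (z_c − 25780)×3.21
Column 2: 1340×0 + 25900×2.88 + (z_c − 1340 − 25900)×3.21
The z_c×3.21 term appears on both sides and cancels. Collect the known terms of each column as K = Σ(ρt)_known − 3.21 × (depth of known layers): K_1 = 11887.2 − 3.21×25780 = −70866.6; K_2 = 74592 − 3.21×(1340 + 25900) = −12848.4.
Balance: K_1 + 21100×ρ = K_2, so ρ = (K_2 − K_1)/21100 = 58018.2/21100 = 2.75 g cm⁻³.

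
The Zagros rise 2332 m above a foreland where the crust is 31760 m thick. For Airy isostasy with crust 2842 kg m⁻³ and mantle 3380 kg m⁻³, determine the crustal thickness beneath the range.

46400 m

Root depth r = h ρ_c / (ρ_m − ρ_c) = 2332 m × 2842 / 538 = 12320 m.
Total thickness = T + h + r = 31760 m + 2332 m + 12320 m = 46400 m.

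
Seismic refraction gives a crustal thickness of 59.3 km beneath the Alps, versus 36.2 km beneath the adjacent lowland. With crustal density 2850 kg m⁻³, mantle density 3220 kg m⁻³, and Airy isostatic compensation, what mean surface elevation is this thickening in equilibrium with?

2.65 km

Excess crust Δ = 59.3 km − 36.2 km = 23.1 km, split between elevation h and root r with h + r = Δ.
Airy balance ρ_c h = (ρ_m − ρ_c) r gives r = h ρ_c/(ρ_m − ρ_c), so h (1 + ρ_c/(ρ_m − ρ_c)) = Δ, i.e. h = Δ (ρ_m − ρ_c)/ρ_m.
h = 23.1 km × 370/3220 = 2.65 km.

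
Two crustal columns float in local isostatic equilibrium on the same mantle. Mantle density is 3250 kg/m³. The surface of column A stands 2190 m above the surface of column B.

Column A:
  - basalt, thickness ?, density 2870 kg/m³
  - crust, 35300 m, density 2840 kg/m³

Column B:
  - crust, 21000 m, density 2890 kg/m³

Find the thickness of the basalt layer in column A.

Take the compensation level at the base of the deeper column (depth z_c below the surface of column A) and equate Σ ρ_i t_i down to z_c; mantle fills any gap and the z_c terms cancel.
Column A: x×2870 + 35300×2840 + (z_c − 35300 − x)×3250
Column B: 2190×0 + 21000×2890 + (z_c − 2190 − 21000)×3250
The z_c×3250 term appears on both sides and cancels. Collect the known terms of each column as K = Σ(ρt)_known − 3250 × (depth of known layers): K_A = 100252000 − 3250×35300 = −14473000; K_B = 60690000 − 3250×(2190 + 21000) = −14677500.
Balance: K_A − x×(3250 − 2870) = K_B, so x = (K_A − K_B)/(3250 − 2870) = 204500/380 = 538 m.

538 m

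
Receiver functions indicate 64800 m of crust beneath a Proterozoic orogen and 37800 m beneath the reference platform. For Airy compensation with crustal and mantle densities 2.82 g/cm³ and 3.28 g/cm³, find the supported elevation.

Excess crust Δ = 64800 m − 37800 m = 27000 m, split between elevation h and root r with h + r = Δ.
Airy balance ρ_c h = (ρ_m − ρ_c) r gives r = h ρ_c/(ρ_m − ρ_c), so h (1 + ρ_c/(ρ_m − ρ_c)) = Δ, i.e. h = Δ (ρ_m − ρ_c)/ρ_m.
h = 27000 m × 0.46/3.28 = 3790 m.

3790 m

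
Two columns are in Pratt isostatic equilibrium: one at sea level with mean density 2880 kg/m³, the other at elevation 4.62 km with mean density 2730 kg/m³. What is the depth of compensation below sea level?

84.1 km

ρ_ref D = ρ (D + h) → D (ρ_ref − ρ) = ρ h.
D = ρ h/(ρ_ref − ρ) = 2730 × 4.62 km/(2880 − 2730) = 84.1 km.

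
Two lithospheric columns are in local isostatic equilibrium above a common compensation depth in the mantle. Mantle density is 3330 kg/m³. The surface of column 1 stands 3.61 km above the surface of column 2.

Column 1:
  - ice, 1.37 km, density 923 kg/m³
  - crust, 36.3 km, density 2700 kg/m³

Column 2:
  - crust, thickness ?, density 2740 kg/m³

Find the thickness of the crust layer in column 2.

24 km

Take the compensation level at the base of the deeper column (depth z_c below the surface of column 1) and equate Σ ρ_i t_i down to z_c; mantle fills any gap and the z_c terms cancel.
Column 1: 1.37×923 + 36.3×2700 + (z_c − 37.67)×3330
Column 2: 3.61×0 + x×2740 + (z_c − 3.61 − 0 − x)×3330
The z_c×3330 term appears on both sides and cancels. Collect the known terms of each column as K = Σ(ρt)_known − 3330 × (depth of known layers): K_1 = 99274.51 − 3330×37.67 = −26166.59; K_2 = 0 − 3330×(3.61 + 0) = −12021.3.
Balance: K_1 = K_2 − x×(3330 − 2740), so x = (K_2 − K_1)/(3330 − 2740) = 14145.3/590 = 24 km.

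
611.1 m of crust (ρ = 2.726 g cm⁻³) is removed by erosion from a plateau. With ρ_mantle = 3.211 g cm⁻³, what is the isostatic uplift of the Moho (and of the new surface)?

Unloading: uplift u = e ρ_c/ρ_m = 611.1 m × 2.726/3.211 = 519 m.

519 m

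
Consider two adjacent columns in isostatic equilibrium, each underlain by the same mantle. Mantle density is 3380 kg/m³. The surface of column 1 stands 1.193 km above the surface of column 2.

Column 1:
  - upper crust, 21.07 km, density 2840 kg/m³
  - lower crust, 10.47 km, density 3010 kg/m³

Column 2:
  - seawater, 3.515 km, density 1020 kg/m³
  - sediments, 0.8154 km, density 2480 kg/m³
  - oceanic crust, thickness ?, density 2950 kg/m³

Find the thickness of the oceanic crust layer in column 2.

Take the compensation level at the base of the deeper column (depth z_c below the surface of column 1) and equate Σ ρ_i t_i down to z_c; mantle fills any gap and the z_c terms cancel.
Column 1: 21.07×2840 + 10.47×3010 + (z_c − 31.54)×3380
Column 2: 1.193×0 + 3.515×1020 + 0.8154×2480 + x×2950 + (z_c − 1.193 − 4.3304 − x)×3380
The z_c×3380 term appears on both sides and cancels. Collect the known terms of each column as K = Σ(ρt)_known − 3380 × (depth of known layers): K_1 = 91353.5 − 3380×31.54 = −15251.7; K_2 = 5607.492 − 3380×(1.193 + 4.3304) = −13061.6.
Balance: K_1 = K_2 − x×(3380 − 2950), so x = (K_2 − K_1)/(3380 − 2950) = 2190.1/430 = 5.09 km.

5.09 km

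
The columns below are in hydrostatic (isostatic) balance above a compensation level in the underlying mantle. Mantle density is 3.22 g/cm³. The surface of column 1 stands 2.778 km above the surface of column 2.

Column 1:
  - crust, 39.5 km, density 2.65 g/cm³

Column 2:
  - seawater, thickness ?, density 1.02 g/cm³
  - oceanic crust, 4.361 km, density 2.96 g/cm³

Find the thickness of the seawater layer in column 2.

Take the compensation level at the base of the deeper column (depth z_c below the surface of column 1) and equate Σ ρ_i t_i down to z_c; mantle fills any gap and the z_c terms cancel.
Column 1: 39.5×2.65 + (z_c − 39.5)×3.22
Column 2: 2.778×0 + x×1.02 + 4.361×2.96 + (z_c − 2.778 − 4.361 − x)×3.22
The z_c×3.22 term appears on both sides and cancels. Collect the known terms of each column as K = Σ(ρt)_known − 3.22 × (depth of known layers): K_1 = 104.675 − 3.22×39.5 = −22.515; K_2 = 12.90856 − 3.22×(2.778 + 4.361) = −10.07902.
Balance: K_1 = K_2 − x×(3.22 − 1.02), so x = (K_2 − K_1)/(3.22 − 1.02) = 12.436/2.2 = 5.65 km.

5.65 km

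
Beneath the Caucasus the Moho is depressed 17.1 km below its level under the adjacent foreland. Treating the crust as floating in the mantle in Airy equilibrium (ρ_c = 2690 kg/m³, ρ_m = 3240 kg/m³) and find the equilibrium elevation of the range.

Equating mass per unit area of the two columns: ρ_c h = (ρ_m − ρ_c) r.
h = r (ρ_m − ρ_c) / ρ_c = 17.1 km × (3240 − 2690) / 2690 = 3.5 km.

3.5 km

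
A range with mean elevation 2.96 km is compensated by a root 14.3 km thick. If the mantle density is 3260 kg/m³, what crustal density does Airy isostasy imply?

2700 kg/m³

ρ_c h = (ρ_m − ρ_c) r → ρ_c (h + r) = ρ_m r → ρ_c = ρ_m r / (h + r).
ρ_c = 3260 × 14.3 km / (2.96 km + 14.3 km) = 2700 kg/m³.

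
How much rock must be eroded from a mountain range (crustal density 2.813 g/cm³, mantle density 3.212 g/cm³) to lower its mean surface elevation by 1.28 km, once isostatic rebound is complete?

Net drop Δ = e − u = e − e ρ_c/ρ_m = e (ρ_m − ρ_c)/ρ_m.
e = Δ ρ_m/(ρ_m − ρ_c) = 1.28 km × 3.212/0.399 = 10.3 km.

10.3 km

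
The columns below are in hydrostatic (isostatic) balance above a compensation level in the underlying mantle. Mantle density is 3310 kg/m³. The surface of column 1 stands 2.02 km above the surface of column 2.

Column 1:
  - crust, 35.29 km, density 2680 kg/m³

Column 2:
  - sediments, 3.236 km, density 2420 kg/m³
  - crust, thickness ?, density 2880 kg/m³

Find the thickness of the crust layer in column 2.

29.5 km

Take the compensation level at the base of the deeper column (depth z_c below the surface of column 1) and equate Σ ρ_i t_i down to z_c; mantle fills any gap and the z_c terms cancel.
Column 1: 35.29×2680 + (z_c − 35.29)×3310
Column 2: 2.02×0 + 3.236×2420 + x×2880 + (z_c − 2.02 − 3.236 − x)×3310
The z_c×3310 term appears on both sides and cancels. Collect the known terms of each column as K = Σ(ρt)_known − 3310 × (depth of known layers): K_1 = 94577.2 − 3310×35.29 = −22232.7; K_2 = 7831.12 − 3310×(2.02 + 3.236) = −9566.24.
Balance: K_1 = K_2 − x×(3310 − 2880), so x = (K_2 − K_1)/(3310 − 2880) = 12666.5/430 = 29.5 km.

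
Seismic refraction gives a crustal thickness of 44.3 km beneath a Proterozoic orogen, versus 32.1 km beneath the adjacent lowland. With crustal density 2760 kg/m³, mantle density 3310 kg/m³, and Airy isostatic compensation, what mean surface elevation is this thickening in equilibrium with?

2.03 km

Excess crust Δ = 44.3 km − 32.1 km = 12.2 km, split between elevation h and root r with h + r = Δ.
Airy balance ρ_c h = (ρ_m − ρ_c) r gives r = h ρ_c/(ρ_m − ρ_c), so h (1 + ρ_c/(ρ_m − ρ_c)) = Δ, i.e. h = Δ (ρ_m − ρ_c)/ρ_m.
h = 12.2 km × 550/3310 = 2.03 km.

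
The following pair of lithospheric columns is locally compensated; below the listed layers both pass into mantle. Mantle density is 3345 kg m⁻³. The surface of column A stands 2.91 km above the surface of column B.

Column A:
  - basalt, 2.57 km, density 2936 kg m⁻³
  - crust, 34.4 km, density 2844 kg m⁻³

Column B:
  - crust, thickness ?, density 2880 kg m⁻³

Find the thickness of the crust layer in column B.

18.4 km

Take the compensation level at the base of the deeper column (depth z_c below the surface of column A) and equate Σ ρ_i t_i down to z_c; mantle fills any gap and the z_c terms cancel.
Column A: 2.57×2936 + 34.4×2844 + (z_c − 36.97)×3345
Column B: 2.91×0 + x×2880 + (z_c − 2.91 − 0 − x)×3345
The z_c×3345 term appears on both sides and cancels. Collect the known terms of each column as K = Σ(ρt)_known − 3345 × (depth of known layers): K_A = 105379.12 − 3345×36.97 = −18285.53; K_B = 0 − 3345×(2.91 + 0) = −9733.95.
Balance: K_A = K_B − x×(3345 − 2880), so x = (K_B − K_A)/(3345 − 2880) = 8551.58/465 = 18.4 km.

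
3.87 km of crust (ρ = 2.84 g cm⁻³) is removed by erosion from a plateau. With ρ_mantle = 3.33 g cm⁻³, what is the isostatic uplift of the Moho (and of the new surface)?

Unloading: uplift u = e ρ_c/ρ_m = 3.87 km × 2.84/3.33 = 3.3 km.

3.3 km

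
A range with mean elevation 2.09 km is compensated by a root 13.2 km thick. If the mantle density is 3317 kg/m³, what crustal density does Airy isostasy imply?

2860 kg/m³

ρ_c h = (ρ_m − ρ_c) r → ρ_c (h + r) = ρ_m r → ρ_c = ρ_m r / (h + r).
ρ_c = 3317 × 13.2 km / (2.09 km + 13.2 km) = 2860 kg/m³.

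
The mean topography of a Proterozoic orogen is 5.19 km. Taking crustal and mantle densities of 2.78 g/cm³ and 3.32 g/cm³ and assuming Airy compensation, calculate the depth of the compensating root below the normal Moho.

26.7 km

For local isostatic compensation: the weight of the topography is balanced by the buoyancy of the root, ρ_c h = (ρ_m − ρ_c) r.
r = h · ρ_c / (ρ_m − ρ_c) = 5.19 km × 2.78 / (3.32 − 2.78) = 26.7 km.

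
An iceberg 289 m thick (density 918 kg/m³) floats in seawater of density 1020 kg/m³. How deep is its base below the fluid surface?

Draft d = t ρ_obj/ρ_fluid = 289 m × 918/1020 = 260 m.

260 m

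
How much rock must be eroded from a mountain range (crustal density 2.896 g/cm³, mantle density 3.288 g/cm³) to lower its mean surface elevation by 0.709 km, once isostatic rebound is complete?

Net drop Δ = e − u = e − e ρ_c/ρ_m = e (ρ_m − ρ_c)/ρ_m.
e = Δ ρ_m/(ρ_m − ρ_c) = 0.709 km × 3.288/0.392 = 5.95 km.

5.95 km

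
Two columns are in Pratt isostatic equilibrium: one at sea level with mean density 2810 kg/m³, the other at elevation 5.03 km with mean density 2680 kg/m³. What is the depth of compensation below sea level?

ρ_ref D = ρ (D + h) → D (ρ_ref − ρ) = ρ h.
D = ρ h/(ρ_ref − ρ) = 2680 × 5.03 km/(2810 − 2680) = 104 km.

104 km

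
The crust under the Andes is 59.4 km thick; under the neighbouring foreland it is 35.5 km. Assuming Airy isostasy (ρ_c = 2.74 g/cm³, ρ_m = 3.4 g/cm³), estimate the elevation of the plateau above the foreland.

4.64 km

Excess crust Δ = 59.4 km − 35.5 km = 23.9 km, split between elevation h and root r with h + r = Δ.
Airy balance ρ_c h = (ρ_m − ρ_c) r gives r = h ρ_c/(ρ_m − ρ_c), so h (1 + ρ_c/(ρ_m − ρ_c)) = Δ, i.e. h = Δ (ρ_m − ρ_c)/ρ_m.
h = 23.9 km × 0.66/3.4 = 4.64 km.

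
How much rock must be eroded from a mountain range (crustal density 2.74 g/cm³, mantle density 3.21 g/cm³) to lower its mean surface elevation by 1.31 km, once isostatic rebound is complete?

8.95 km

Net drop Δ = e − u = e − e ρ_c/ρ_m = e (ρ_m − ρ_c)/ρ_m.
e = Δ ρ_m/(ρ_m − ρ_c) = 1.31 km × 3.21/0.47 = 8.95 km.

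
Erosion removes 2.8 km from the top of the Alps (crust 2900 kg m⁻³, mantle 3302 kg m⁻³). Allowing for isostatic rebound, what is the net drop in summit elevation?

Rebound u = e ρ_c/ρ_m = 2.8 km × 2900/3302 = 2.459 km.
Net surface drop = e − u = 2.8 km − 2.459 km = e (ρ_m − ρ_c)/ρ_m = 0.341 km.

0.341 km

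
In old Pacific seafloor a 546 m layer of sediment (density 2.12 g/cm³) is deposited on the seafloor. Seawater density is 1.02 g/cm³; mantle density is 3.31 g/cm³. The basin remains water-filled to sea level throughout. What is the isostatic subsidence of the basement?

Submarine loading: the sediment displaces seawater, and the subsidence is in turn flooded, so s (ρ_m − ρ_w) = t (ρ_sed − ρ_w).
s = 546 m × (2.12 − 1.02) / (3.31 − 1.02) = 262 m.

262 m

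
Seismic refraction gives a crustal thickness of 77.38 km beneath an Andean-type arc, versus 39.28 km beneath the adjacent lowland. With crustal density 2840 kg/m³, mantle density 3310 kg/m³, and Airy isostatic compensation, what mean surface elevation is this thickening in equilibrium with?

Excess crust Δ = 77.38 km − 39.28 km = 38.1 km, split between elevation h and root r with h + r = Δ.
Airy balance ρ_c h = (ρ_m − ρ_c) r gives r = h ρ_c/(ρ_m − ρ_c), so h (1 + ρ_c/(ρ_m − ρ_c)) = Δ, i.e. h = Δ (ρ_m − ρ_c)/ρ_m.
h = 38.1 km × 470/3310 = 5.41 km.

5.41 km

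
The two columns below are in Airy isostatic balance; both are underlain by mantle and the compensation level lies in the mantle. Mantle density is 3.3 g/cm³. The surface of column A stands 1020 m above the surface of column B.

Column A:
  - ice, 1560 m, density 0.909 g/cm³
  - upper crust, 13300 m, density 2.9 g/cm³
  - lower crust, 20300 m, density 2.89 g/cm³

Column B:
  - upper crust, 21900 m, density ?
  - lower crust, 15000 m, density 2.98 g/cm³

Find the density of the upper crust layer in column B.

2.88 g/cm³

Take the compensation level at the base of the deeper column (depth z_c below the surface of column A) and equate Σ ρ_i t_i down to z_c; mantle fills any gap and the z_c terms cancel.
Column A: 1560×0.909 + 13300×2.9 + 20300×2.89 + (z_c − 35160)×3.3
Column B: 1020×0 + 21900×ρ + 15000×2.98 + (z_c − 1020 − 36900)×3.3
The z_c×3.3 term appears on both sides and cancels. Collect the known terms of each column as K = Σ(ρt)_known − 3.3 × (depth of known layers): K_A = 98655.04 − 3.3×35160 = −17372.96; K_B = 44700 − 3.3×(1020 + 36900) = −80436.
Balance: K_A = K_B + 21900×ρ, so ρ = (K_A − K_B)/21900 = 63063/21900 = 2.88 g/cm³.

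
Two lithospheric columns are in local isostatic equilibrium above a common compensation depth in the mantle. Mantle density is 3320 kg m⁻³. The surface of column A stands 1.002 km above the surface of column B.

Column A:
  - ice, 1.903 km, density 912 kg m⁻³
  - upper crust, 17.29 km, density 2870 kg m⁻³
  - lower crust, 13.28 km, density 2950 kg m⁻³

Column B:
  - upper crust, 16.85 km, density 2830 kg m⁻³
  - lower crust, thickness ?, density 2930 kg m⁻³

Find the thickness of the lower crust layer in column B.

14.6 km

Take the compensation level at the base of the deeper column (depth z_c below the surface of column A) and equate Σ ρ_i t_i down to z_c; mantle fills any gap and the z_c terms cancel.
Column A: 1.903×912 + 17.29×2870 + 13.28×2950 + (z_c − 32.473)×3320
Column B: 1.002×0 + 16.85×2830 + x×2930 + (z_c − 1.002 − 16.85 − x)×3320
The z_c×3320 term appears on both sides and cancels. Collect the known terms of each column as K = Σ(ρt)_known − 3320 × (depth of known layers): K_A = 90533.836 − 3320×32.473 = −17276.524; K_B = 47685.5 − 3320×(1.002 + 16.85) = −11583.14.
Balance: K_A = K_B − x×(3320 − 2930), so x = (K_B − K_A)/(3320 − 2930) = 5693.38/390 = 14.6 km.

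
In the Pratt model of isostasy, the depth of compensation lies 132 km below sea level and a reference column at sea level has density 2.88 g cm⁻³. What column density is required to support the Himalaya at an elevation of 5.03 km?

2.77 g cm⁻³

Pratt balance: ρ_ref D = ρ (D + h).
ρ = ρ_ref D/(D + h) = 2.88 × 132 km/(132 km + 5.03 km) = 2.77 g cm⁻³.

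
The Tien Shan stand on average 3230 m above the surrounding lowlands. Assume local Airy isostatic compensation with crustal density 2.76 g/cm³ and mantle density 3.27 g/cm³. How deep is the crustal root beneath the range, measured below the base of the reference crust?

In Airy isostatic equilibrium: the weight of the topography is balanced by the buoyancy of the root, ρ_c h = (ρ_m − ρ_c) r.
r = h · ρ_c / (ρ_m − ρ_c) = 3230 m × 2.76 / (3.27 − 2.76) = 17500 m.

17500 m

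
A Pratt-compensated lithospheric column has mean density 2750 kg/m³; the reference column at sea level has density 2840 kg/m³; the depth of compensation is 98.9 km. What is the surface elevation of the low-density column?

3.24 km

ρ_ref D = ρ (D + h) → h = D (ρ_ref − ρ)/ρ.
h = 98.9 km × (2840 − 2750)/2750 = 3.24 km.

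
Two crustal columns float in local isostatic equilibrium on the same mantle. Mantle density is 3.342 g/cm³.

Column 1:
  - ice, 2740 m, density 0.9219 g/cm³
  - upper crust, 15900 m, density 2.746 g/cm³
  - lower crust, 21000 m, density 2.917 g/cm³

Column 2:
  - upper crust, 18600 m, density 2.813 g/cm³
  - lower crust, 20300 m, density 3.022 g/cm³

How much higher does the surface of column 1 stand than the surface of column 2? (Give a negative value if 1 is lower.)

2600 m

For any compensation level in the mantle, the mantle terms cancel and isostasy reduces to e = (Σt_1 − Σt_2) − (Σ(ρt)_1 − Σ(ρt)_2) / ρ_m.
Σt_1 = 39640 m; Σt_2 = 38900 m; Σ(ρt)_1 = 107444.406; Σ(ρt)_2 = 113668.4 (in m·g/cm³).
e = (39640 − 38900) − (107444.406 − 113668.4) / 3.342 = 2600 m.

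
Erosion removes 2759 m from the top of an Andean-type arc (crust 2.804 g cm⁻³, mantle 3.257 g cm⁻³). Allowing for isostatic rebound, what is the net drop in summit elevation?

Rebound u = e ρ_c/ρ_m = 2759 m × 2.804/3.257 = 2375 m.
Net surface drop = e − u = 2759 m − 2375 m = e (ρ_m − ρ_c)/ρ_m = 384 m.

384 m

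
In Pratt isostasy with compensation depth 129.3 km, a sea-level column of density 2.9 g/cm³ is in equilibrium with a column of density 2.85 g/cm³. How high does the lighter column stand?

ρ_ref D = ρ (D + h) → h = D (ρ_ref − ρ)/ρ.
h = 129.3 km × (2.9 − 2.85)/2.85 = 2.27 km.

2.27 km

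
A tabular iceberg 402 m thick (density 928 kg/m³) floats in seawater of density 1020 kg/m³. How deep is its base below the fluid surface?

Draft d = t ρ_obj/ρ_fluid = 402 m × 928/1020 = 366 m.

366 m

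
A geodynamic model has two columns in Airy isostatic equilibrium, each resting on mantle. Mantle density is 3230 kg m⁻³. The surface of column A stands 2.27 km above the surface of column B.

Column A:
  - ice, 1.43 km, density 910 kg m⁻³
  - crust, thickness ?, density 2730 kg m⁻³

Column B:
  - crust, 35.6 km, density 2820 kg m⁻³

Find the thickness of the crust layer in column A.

37.2 km

Take the compensation level at the base of the deeper column (depth z_c below the surface of column A) and equate Σ ρ_i t_i down to z_c; mantle fills any gap and the z_c terms cancel.
Column A: 1.43×910 + x×2730 + (z_c − 1.43 − x)×3230
Column B: 2.27×0 + 35.6×2820 + (z_c − 2.27 − 35.6)×3230
The z_c×3230 term appears on both sides and cancels. Collect the known terms of each column as K = Σ(ρt)_known − 3230 × (depth of known layers): K_A = 1301.3 − 3230×1.43 = −3317.6; K_B = 100392 − 3230×(2.27 + 35.6) = −21928.1.
Balance: K_A − x×(3230 − 2730) = K_B, so x = (K_A − K_B)/(3230 − 2730) = 18610.5/500 = 37.2 km.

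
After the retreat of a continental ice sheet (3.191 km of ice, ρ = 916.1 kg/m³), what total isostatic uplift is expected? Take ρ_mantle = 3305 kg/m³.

Removing the load lets mantle flow back in; uplift u satisfies ρ_ice t = ρ_m u.
u = t ρ_ice/ρ_m = 3.191 km × 916.1/3305 = 0.885 km.

0.885 km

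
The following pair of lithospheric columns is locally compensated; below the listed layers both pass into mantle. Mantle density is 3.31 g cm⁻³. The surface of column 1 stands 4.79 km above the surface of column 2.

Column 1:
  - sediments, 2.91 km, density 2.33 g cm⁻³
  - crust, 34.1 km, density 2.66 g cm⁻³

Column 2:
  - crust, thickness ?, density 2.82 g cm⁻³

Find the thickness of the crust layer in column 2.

18.7 km

Take the compensation level at the base of the deeper column (depth z_c below the surface of column 1) and equate Σ ρ_i t_i down to z_c; mantle fills any gap and the z_c terms cancel.
Column 1: 2.91×2.33 + 34.1×2.66 + (z_c − 37.01)×3.31
Column 2: 4.79×0 + x×2.82 + (z_c − 4.79 − 0 − x)×3.31
The z_c×3.31 term appears on both sides and cancels. Collect the known terms of each column as K = Σ(ρt)_known − 3.31 × (depth of known layers): K_1 = 97.4863 − 3.31×37.01 = −25.0168; K_2 = 0 − 3.31×(4.79 + 0) = −15.8549.
Balance: K_1 = K_2 − x×(3.31 − 2.82), so x = (K_2 − K_1)/(3.31 − 2.82) = 9.1619/0.49 = 18.7 km.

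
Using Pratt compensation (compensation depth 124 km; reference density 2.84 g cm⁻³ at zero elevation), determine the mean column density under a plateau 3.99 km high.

Pratt balance: ρ_ref D = ρ (D + h).
ρ = ρ_ref D/(D + h) = 2.84 × 124 km/(124 km + 3.99 km) = 2.75 g cm⁻³.

2.75 g cm⁻³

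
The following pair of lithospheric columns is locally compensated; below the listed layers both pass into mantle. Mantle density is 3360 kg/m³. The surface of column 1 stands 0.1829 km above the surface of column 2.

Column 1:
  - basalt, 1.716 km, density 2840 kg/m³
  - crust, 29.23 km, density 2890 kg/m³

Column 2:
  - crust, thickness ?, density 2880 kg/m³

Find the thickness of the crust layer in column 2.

Take the compensation level at the base of the deeper column (depth z_c below the surface of column 1) and equate Σ ρ_i t_i down to z_c; mantle fills any gap and the z_c terms cancel.
Column 1: 1.716×2840 + 29.23×2890 + (z_c − 30.946)×3360
Column 2: 0.1829×0 + x×2880 + (z_c − 0.1829 − 0 − x)×3360
The z_c×3360 term appears on both sides and cancels. Collect the known terms of each column as K = Σ(ρt)_known − 3360 × (depth of known layers): K_1 = 89348.14 − 3360×30.946 = −14630.42; K_2 = 0 − 3360×(0.1829 + 0) = −614.544.
Balance: K_1 = K_2 − x×(3360 − 2880), so x = (K_2 − K_1)/(3360 − 2880) = 14015.9/480 = 29.2 km.

29.2 km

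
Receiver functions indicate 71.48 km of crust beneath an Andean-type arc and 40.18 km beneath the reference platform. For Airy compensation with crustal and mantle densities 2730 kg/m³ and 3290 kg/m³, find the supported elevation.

5.33 km

Excess crust Δ = 71.48 km − 40.18 km = 31.3 km, split between elevation h and root r with h + r = Δ.
Airy balance ρ_c h = (ρ_m − ρ_c) r gives r = h ρ_c/(ρ_m − ρ_c), so h (1 + ρ_c/(ρ_m − ρ_c)) = Δ, i.e. h = Δ (ρ_m − ρ_c)/ρ_m.
h = 31.3 km × 560/3290 = 5.33 km.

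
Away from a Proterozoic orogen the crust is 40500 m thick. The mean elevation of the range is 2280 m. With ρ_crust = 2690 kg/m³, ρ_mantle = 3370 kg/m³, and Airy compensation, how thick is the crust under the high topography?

Root depth r = h ρ_c / (ρ_m − ρ_c) = 2280 m × 2690 / 680 = 9019 m.
Total thickness = T + h + r = 40500 m + 2280 m + 9019 m = 51800 m.

51800 m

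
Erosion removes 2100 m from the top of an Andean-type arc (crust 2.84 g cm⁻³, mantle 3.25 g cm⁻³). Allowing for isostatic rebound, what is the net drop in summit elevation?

265 m

Rebound u = e ρ_c/ρ_m = 2100 m × 2.84/3.25 = 1835 m.
Net surface drop = e − u = 2100 m − 1835 m = e (ρ_m − ρ_c)/ρ_m = 265 m.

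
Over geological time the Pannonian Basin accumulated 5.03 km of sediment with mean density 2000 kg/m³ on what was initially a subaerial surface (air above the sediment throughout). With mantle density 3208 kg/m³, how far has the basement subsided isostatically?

Subaerial load: s = t ρ_sed / ρ_m = 5.03 km × 2000/3208 = 3.14 km.

3.14 km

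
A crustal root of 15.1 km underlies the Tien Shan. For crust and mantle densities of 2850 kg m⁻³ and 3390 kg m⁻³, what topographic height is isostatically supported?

Isostatic balance requires: ρ_c h = (ρ_m − ρ_c) r.
h = r (ρ_m − ρ_c) / ρ_c = 15.1 km × (3390 − 2850) / 2850 = 2.86 km.

2.86 km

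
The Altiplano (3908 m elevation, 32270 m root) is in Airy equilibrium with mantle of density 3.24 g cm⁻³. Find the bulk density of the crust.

2.89 g cm⁻³

ρ_c h = (ρ_m − ρ_c) r → ρ_c (h + r) = ρ_m r → ρ_c = ρ_m r / (h + r).
ρ_c = 3.24 × 32270 m / (3908 m + 32270 m) = 2.89 g cm⁻³.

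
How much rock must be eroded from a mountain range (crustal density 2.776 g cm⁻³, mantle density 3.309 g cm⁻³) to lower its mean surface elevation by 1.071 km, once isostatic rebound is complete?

6.65 km

Net drop Δ = e − u = e − e ρ_c/ρ_m = e (ρ_m − ρ_c)/ρ_m.
e = Δ ρ_m/(ρ_m − ρ_c) = 1.071 km × 3.309/0.533 = 6.65 km.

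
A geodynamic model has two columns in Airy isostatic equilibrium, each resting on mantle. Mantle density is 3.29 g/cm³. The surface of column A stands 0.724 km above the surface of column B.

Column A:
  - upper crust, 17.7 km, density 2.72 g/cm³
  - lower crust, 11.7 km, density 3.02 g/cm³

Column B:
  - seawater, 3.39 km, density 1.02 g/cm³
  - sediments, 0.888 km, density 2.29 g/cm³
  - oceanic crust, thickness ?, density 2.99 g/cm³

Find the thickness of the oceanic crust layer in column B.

7.61 km

Take the compensation level at the base of the deeper column (depth z_c below the surface of column A) and equate Σ ρ_i t_i down to z_c; mantle fills any gap and the z_c terms cancel.
Column A: 17.7×2.72 + 11.7×3.02 + (z_c − 29.4)×3.29
Column B: 0.724×0 + 3.39×1.02 + 0.888×2.29 + x×2.99 + (z_c − 0.724 − 4.278 − x)×3.29
The z_c×3.29 term appears on both sides and cancels. Collect the known terms of each column as K = Σ(ρt)_known − 3.29 × (depth of known layers): K_A = 83.478 − 3.29×29.4 = −13.248; K_B = 5.49132 − 3.29×(0.724 + 4.278) = −10.96526.
Balance: K_A = K_B − x×(3.29 − 2.99), so x = (K_B − K_A)/(3.29 − 2.99) = 2.28274/0.3 = 7.61 km.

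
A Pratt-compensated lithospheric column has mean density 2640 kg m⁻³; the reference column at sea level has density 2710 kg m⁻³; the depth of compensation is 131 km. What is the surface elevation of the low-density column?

3.47 km

ρ_ref D = ρ (D + h) → h = D (ρ_ref − ρ)/ρ.
h = 131 km × (2710 − 2640)/2640 = 3.47 km.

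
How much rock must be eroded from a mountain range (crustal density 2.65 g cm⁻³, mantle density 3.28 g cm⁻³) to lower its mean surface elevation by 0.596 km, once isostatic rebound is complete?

3.1 km

Net drop Δ = e − u = e − e ρ_c/ρ_m = e (ρ_m − ρ_c)/ρ_m.
e = Δ ρ_m/(ρ_m − ρ_c) = 0.596 km × 3.28/0.63 = 3.1 km.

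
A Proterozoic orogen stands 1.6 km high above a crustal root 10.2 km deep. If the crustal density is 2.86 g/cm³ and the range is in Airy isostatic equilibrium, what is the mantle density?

Airy balance: ρ_c h = (ρ_m − ρ_c) r → ρ_m = ρ_c (1 + h/r).
ρ_m = 2.86 × (1 + 1.6 km/10.2 km) = 3.31 g/cm³.

3.31 g/cm³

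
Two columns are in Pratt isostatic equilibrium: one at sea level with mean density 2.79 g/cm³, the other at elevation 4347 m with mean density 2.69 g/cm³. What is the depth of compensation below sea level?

ρ_ref D = ρ (D + h) → D (ρ_ref − ρ) = ρ h.
D = ρ h/(ρ_ref − ρ) = 2.69 × 4347 m/(2.79 − 2.69) = 117000 m.

117000 m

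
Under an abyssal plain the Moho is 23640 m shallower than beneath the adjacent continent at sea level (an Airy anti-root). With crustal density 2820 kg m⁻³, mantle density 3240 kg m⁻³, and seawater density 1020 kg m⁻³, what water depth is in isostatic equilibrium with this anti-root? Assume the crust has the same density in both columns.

Replacing a thickness d of crust by seawater at the top must be balanced by replacing crust with mantle at the base: d (ρ_c − ρ_w) = a (ρ_m − ρ_c).
d = a (ρ_m − ρ_c)/(ρ_c − ρ_w) = 23640 m × 420/1800 = 5520 m.

5520 m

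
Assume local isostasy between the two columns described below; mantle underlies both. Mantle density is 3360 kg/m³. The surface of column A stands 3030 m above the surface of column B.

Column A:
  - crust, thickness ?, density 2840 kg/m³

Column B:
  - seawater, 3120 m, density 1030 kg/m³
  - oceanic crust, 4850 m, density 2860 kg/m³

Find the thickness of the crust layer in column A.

38200 m

Take the compensation level at the base of the deeper column (depth z_c below the surface of column A) and equate Σ ρ_i t_i down to z_c; mantle fills any gap and the z_c terms cancel.
Column A: x×2840 + (z_c − 0 − x)×3360
Column B: 3030×0 + 3120×1030 + 4850×2860 + (z_c − 3030 − 7970)×3360
The z_c×3360 term appears on both sides and cancels. Collect the known terms of each column as K = Σ(ρt)_known − 3360 × (depth of known layers): K_A = 0 − 3360×0 = 0; K_B = 17084600 − 3360×(3030 + 7970) = −19875400.
Balance: K_A − x×(3360 − 2840) = K_B, so x = (K_A − K_B)/(3360 − 2840) = 19875400/520 = 38200 m.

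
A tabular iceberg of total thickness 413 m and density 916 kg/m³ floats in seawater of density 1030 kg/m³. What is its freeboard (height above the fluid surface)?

45.7 m

Floating equilibrium: submerged depth d = t ρ_obj/ρ_fluid = 413 m × 916/1030 = 367.3 m.
Freeboard = t − d = 413 m − 367.3 m = 45.7 m.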